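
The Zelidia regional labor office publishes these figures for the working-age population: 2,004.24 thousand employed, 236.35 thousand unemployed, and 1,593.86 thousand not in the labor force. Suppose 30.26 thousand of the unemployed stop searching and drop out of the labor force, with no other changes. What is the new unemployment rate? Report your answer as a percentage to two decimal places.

Initially, labor force = 2,004.24 + 236.35 = 2,240.59 thousand, so u = 236.35/2,240.59 = 10.55%.
After the change, unemployed and labor force both fall by 30.26 → E = 2,004.24, U = 206.09, labor force = 2,210.33 thousand.
New unemployment rate = 206.09 / 2,210.33 = 9.32%.

New unemployment rate ≈ 9.32%.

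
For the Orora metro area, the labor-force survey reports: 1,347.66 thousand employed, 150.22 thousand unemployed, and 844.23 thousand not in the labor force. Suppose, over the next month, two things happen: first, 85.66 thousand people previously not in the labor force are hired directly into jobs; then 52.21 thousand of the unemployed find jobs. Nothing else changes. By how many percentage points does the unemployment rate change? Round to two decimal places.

The unemployment rate changes by −3.84 percentage points.

Initially, labor force = 1,347.66 + 150.22 = 1,497.88 thousand, so u = 150.22/1,497.88 = 10.03%.
After the first change, employed and labor force both rise by 85.66; unemployed unchanged → E = 1,433.32, U = 150.22, labor force = 1,583.54 thousand.
After the second change, unemployed falls and employed rises by 52.21; labor force unchanged → E = 1,485.53, U = 98.01, labor force = 1,583.54 thousand.
New unemployment rate = 98.01 / 1,583.54 = 6.19%.
Change = 6.19% − 10.03% = −3.84 percentage points.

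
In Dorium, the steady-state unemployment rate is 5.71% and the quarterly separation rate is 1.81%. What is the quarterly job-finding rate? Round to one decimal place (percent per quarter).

From u* = s/(s+f): f = s·(1−u)/u.
f = 1.81 × (1 − 0.0571) / 0.0571 = 1.7066 / 0.0571 ≈ 29.9% per quarter.

Job-finding rate ≈ 29.9% per quarter.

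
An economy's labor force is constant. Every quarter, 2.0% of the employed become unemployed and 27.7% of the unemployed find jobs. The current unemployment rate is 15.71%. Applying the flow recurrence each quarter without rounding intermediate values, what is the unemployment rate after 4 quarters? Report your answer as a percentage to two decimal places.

Unemployment rate after four quarters ≈ 8.93%.

With a fixed labor force, u_{t+1} = u_t + s·(1−u_t) − f·u_t = u_t·(1−s−f) + s.
Here 1−s−f = 0.703 and s = 0.020.
u_1 = 0.157100 × 0.703 + 0.020 = 0.130441.
u_2 = 0.130441 × 0.703 + 0.020 = 0.111700.
u_3 = 0.111700 × 0.703 + 0.020 = 0.098525.
u_4 = 0.098525 × 0.703 + 0.020 = 0.089263.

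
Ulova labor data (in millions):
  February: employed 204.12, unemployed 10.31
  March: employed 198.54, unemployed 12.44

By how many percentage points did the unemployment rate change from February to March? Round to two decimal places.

February: labor force = 204.12 + 10.31 = 214.43; u = 10.31/214.43 = 4.81%.
March: labor force = 198.54 + 12.44 = 210.98; u = 12.44/210.98 = 5.90%.
Change = 5.90% − 4.81% = +1.09 pp.

The unemployment rate changed by +1.09 percentage points.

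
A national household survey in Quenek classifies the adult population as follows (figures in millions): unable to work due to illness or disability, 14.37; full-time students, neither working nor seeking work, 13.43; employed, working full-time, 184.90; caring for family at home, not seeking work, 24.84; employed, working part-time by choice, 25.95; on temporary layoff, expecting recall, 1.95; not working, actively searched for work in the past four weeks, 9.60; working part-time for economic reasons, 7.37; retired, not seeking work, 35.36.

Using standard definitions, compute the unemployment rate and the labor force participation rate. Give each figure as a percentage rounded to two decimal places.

Employed = 184.90 + 25.95 + 7.37 = 218.22 million (anyone who worked, including part-time for economic reasons, counts as employed).
Unemployed = 1.95 + 9.60 = 11.55 million (jobless and actively searching, or on temporary layoff).
Labor force = 218.22 + 11.55 = 229.77 million.
Not in labor force = 14.37 + 13.43 + 24.84 + 35.36 = 88.00 million (those not working and not actively searching are outside the labor force).
Civilian working-age population = 229.77 + 88.00 = 317.77 million.
Unemployment rate = 11.55 / 229.77 = 5.03%.
Labor force participation rate = 229.77 / 317.77 = 72.31%.

Unemployment rate ≈ 5.03%; labor force participation rate ≈ 72.31%.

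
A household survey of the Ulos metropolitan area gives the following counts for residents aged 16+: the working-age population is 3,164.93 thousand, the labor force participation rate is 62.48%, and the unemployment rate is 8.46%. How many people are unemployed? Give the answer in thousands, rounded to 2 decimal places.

Labor force = 0.6248 × 3,164.93 = 1,977.45 thousand.
Unemployed = 0.0846 × 1,977.45 ≈ 167.29 thousand.

About 167.29 thousand are unemployed.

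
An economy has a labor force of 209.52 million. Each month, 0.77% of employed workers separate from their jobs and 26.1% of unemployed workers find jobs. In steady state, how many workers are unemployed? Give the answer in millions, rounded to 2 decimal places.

Steady-state unemployment rate u* = s/(s+f) = 0.77/(0.77+26.1) = 0.028656.
Unemployed = u* × labor force = 0.028656 × 209.52 ≈ 6.00 million.

About 6.00 million are unemployed in steady state.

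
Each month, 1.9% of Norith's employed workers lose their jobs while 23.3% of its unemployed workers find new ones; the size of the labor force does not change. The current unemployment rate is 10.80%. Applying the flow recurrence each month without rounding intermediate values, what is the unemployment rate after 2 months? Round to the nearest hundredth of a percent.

Unemployment rate after two months ≈ 9.36%.

With a fixed labor force, u_{t+1} = u_t + s·(1−u_t) − f·u_t = u_t·(1−s−f) + s.
Here 1−s−f = 0.748 and s = 0.019.
u_1 = 0.108000 × 0.748 + 0.019 = 0.099784.
u_2 = 0.099784 × 0.748 + 0.019 = 0.093638.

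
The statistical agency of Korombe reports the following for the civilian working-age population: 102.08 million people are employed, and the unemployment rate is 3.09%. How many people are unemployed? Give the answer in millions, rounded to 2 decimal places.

Let U be the number unemployed. The labor force is E + U, and U/(E+U) = 0.0309.
So U = 0.0309 × 102.08 / (1 − 0.0309) = 3.1543 / 0.9691 ≈ 3.25 million.

About 3.25 million are unemployed.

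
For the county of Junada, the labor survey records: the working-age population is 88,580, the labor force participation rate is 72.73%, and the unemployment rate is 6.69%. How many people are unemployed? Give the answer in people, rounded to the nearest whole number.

About 4,310 are unemployed.

Labor force = 0.7273 × 88,580 = 64,424.
Unemployed = 0.0669 × 64,424 ≈ 4,310.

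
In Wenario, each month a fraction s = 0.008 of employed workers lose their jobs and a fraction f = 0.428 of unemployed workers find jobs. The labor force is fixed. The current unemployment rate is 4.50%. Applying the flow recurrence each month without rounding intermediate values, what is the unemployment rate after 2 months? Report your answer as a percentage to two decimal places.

With a fixed labor force, u_{t+1} = u_t + s·(1−u_t) − f·u_t = u_t·(1−s−f) + s.
Here 1−s−f = 0.564 and s = 0.008.
u_1 = 0.045000 × 0.564 + 0.008 = 0.033380.
u_2 = 0.033380 × 0.564 + 0.008 = 0.026826.

Unemployment rate after two months ≈ 2.68%.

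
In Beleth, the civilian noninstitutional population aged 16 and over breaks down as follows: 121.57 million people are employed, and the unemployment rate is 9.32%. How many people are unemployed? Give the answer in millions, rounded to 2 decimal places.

About 12.49 million are unemployed.

Let U be the number unemployed. The labor force is E + U, and U/(E+U) = 0.0932.
So U = 0.0932 × 121.57 / (1 − 0.0932) = 11.3303 / 0.9068 ≈ 12.49 million.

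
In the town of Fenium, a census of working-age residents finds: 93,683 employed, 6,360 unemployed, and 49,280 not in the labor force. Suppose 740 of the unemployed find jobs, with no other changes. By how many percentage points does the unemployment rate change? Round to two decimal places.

Initially, labor force = 93,683 + 6,360 = 100,043, so u = 6,360/100,043 = 6.36%.
After the change, unemployed falls and employed rises by 740; labor force unchanged → E = 94,423, U = 5,620, labor force = 100,043.
New unemployment rate = 5,620 / 100,043 = 5.62%.
Change = 5.62% − 6.36% = −0.74 percentage points.

The unemployment rate changes by −0.74 percentage points.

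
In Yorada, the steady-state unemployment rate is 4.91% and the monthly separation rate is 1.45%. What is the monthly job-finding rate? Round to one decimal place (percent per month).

From u* = s/(s+f): f = s·(1−u)/u.
f = 1.45 × (1 − 0.0491) / 0.0491 = 1.3788 / 0.0491 ≈ 28.1% per month.

Job-finding rate ≈ 28.1% per month.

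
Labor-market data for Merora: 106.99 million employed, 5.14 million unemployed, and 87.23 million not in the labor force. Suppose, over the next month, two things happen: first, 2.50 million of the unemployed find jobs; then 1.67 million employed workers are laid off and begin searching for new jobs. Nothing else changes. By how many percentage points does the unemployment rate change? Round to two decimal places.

Initially, labor force = 106.99 + 5.14 = 112.13 million, so u = 5.14/112.13 = 4.58%.
After the first change, unemployed falls and employed rises by 2.50; labor force unchanged → E = 109.49, U = 2.64, labor force = 112.13 million.
After the second change, employed falls and unemployed rises by 1.67; labor force unchanged → E = 107.82, U = 4.31, labor force = 112.13 million.
New unemployment rate = 4.31 / 112.13 = 3.84%.
Change = 3.84% − 4.58% = −0.74 percentage points.

The unemployment rate changes by −0.74 percentage points.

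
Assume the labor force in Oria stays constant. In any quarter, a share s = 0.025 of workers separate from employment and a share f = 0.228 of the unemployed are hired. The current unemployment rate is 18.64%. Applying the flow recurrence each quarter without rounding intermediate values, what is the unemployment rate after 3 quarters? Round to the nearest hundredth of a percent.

With a fixed labor force, u_{t+1} = u_t + s·(1−u_t) − f·u_t = u_t·(1−s−f) + s.
Here 1−s−f = 0.747 and s = 0.025.
u_1 = 0.186400 × 0.747 + 0.025 = 0.164241.
u_2 = 0.164241 × 0.747 + 0.025 = 0.147688.
u_3 = 0.147688 × 0.747 + 0.025 = 0.135323.

Unemployment rate after three quarters ≈ 13.53%.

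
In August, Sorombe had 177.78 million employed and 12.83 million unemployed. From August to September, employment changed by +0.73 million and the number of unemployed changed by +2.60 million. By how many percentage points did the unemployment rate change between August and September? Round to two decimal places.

The unemployment rate changed by +1.23 percentage points.

August: labor force = 177.78 + 12.83 = 190.61; u = 12.83/190.61 = 6.73%.
September: labor force = 178.51 + 15.43 = 193.94; u = 15.43/193.94 = 7.96%.
Change = 7.96% − 6.73% = +1.23 pp.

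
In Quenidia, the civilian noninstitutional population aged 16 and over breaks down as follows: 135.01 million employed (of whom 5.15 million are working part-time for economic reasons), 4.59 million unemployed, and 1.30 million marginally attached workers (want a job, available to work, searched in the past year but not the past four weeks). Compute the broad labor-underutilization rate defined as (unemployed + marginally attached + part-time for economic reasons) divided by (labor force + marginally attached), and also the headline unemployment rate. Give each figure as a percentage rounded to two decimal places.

Labor force = 135.01 + 4.59 = 139.60 million.
Numerator = 4.59 + 1.30 + 5.15 = 11.04 million.
Denominator = 139.60 + 1.30 = 140.90 million.
Broad rate = 11.04 / 140.90 = 7.84%.
Headline unemployment rate = 4.59 / 139.60 = 3.29%.

Broad underutilization rate ≈ 7.84%; headline unemployment rate ≈ 3.29%.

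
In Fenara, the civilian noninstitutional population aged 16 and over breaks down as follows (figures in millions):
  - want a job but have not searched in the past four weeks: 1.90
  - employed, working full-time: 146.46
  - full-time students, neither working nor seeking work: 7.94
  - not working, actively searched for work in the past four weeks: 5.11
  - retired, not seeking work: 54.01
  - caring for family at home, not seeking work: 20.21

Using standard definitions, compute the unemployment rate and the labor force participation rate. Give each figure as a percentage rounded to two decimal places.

Unemployment rate ≈ 3.37%; labor force participation rate ≈ 64.33%.

Employed = 146.46 million.
Unemployed = 5.11 million.
Labor force = 146.46 + 5.11 = 151.57 million.
Not in labor force = 1.90 + 7.94 + 54.01 + 20.21 = 84.06 million (those not working and not actively searching are outside the labor force — including those who want a job but have given up searching).
Civilian working-age population = 151.57 + 84.06 = 235.63 million.
Unemployment rate = 5.11 / 151.57 = 3.37%.
Labor force participation rate = 151.57 / 235.63 = 64.33%.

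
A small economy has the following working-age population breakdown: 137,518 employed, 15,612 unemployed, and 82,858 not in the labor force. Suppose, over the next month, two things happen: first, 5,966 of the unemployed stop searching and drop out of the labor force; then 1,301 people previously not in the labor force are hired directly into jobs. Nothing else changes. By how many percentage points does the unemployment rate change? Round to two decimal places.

Initially, labor force = 137,518 + 15,612 = 153,130, so u = 15,612/153,130 = 10.20%.
After the first change, unemployed and labor force both fall by 5,966 → E = 137,518, U = 9,646, labor force = 147,164.
After the second change, employed and labor force both rise by 1,301; unemployed unchanged → E = 138,819, U = 9,646, labor force = 148,465.
New unemployment rate = 9,646 / 148,465 = 6.50%.
Change = 6.50% − 10.20% = −3.70 percentage points.

The unemployment rate changes by −3.70 percentage points.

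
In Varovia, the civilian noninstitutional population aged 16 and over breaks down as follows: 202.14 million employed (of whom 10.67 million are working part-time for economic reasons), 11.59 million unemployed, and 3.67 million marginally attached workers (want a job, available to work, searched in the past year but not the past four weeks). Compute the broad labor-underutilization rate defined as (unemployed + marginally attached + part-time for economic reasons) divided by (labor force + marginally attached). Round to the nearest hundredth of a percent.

Labor force = 202.14 + 11.59 = 213.73 million.
Numerator = 11.59 + 3.67 + 10.67 = 25.93 million.
Denominator = 213.73 + 3.67 = 217.40 million.
Broad rate = 25.93 / 217.40 = 11.93%.

Broad underutilization rate ≈ 11.93%.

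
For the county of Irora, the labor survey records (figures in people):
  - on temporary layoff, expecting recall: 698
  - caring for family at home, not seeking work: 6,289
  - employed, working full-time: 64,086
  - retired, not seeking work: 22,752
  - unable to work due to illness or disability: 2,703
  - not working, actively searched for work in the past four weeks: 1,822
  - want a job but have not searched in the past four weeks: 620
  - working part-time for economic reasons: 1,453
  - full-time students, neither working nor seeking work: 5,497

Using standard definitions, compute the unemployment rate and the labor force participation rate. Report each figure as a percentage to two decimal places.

Employed = 64,086 + 1,453 = 65,539 (anyone who worked, including part-time for economic reasons, counts as employed).
Unemployed = 698 + 1,822 = 2,520 (jobless and actively searching, or on temporary layoff).
Labor force = 65,539 + 2,520 = 68,059.
Not in labor force = 6,289 + 22,752 + 2,703 + 620 + 5,497 = 37,861 (those not working and not actively searching are outside the labor force — including those who want a job but have given up searching).
Civilian working-age population = 68,059 + 37,861 = 105,920.
Unemployment rate = 2,520 / 68,059 = 3.70%.
Labor force participation rate = 68,059 / 105,920 = 64.26%.

Unemployment rate ≈ 3.70%; labor force participation rate ≈ 64.26%.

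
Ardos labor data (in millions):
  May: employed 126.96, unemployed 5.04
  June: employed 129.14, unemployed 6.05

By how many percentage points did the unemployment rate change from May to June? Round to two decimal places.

May: labor force = 126.96 + 5.04 = 132.00; u = 5.04/132.00 = 3.82%.
June: labor force = 129.14 + 6.05 = 135.19; u = 6.05/135.19 = 4.48%.
Change = 4.48% − 3.82% = +0.66 pp.

The unemployment rate changed by +0.66 percentage points.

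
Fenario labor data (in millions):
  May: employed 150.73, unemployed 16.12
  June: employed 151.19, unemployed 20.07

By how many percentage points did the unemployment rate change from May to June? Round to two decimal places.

The unemployment rate changed by +2.06 percentage points.

May: labor force = 150.73 + 16.12 = 166.85; u = 16.12/166.85 = 9.66%.
June: labor force = 151.19 + 20.07 = 171.26; u = 20.07/171.26 = 11.72%.
Change = 11.72% − 9.66% = +2.06 pp.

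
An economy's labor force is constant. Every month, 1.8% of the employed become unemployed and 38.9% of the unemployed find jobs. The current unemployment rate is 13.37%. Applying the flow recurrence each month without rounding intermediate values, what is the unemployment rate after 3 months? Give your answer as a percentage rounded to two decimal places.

Unemployment rate after three months ≈ 6.29%.

With a fixed labor force, u_{t+1} = u_t + s·(1−u_t) − f·u_t = u_t·(1−s−f) + s.
Here 1−s−f = 0.593 and s = 0.018.
u_1 = 0.133700 × 0.593 + 0.018 = 0.097284.
u_2 = 0.097284 × 0.593 + 0.018 = 0.075689.
u_3 = 0.075689 × 0.593 + 0.018 = 0.062884.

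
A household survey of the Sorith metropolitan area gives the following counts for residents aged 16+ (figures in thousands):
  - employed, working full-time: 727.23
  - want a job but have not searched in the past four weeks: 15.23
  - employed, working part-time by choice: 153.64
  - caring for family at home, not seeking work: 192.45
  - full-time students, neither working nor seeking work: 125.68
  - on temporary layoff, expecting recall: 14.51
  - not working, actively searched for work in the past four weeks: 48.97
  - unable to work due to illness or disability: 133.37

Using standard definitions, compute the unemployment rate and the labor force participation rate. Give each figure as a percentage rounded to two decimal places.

Employed = 727.23 + 153.64 = 880.87 thousand.
Unemployed = 14.51 + 48.97 = 63.48 thousand (jobless and actively searching, or on temporary layoff).
Labor force = 880.87 + 63.48 = 944.35 thousand.
Not in labor force = 15.23 + 192.45 + 125.68 + 133.37 = 466.73 thousand (those not working and not actively searching are outside the labor force — including those who want a job but have given up searching).
Civilian working-age population = 944.35 + 466.73 = 1,411.08 thousand.
Unemployment rate = 63.48 / 944.35 = 6.72%.
Labor force participation rate = 944.35 / 1,411.08 = 66.92%.

Unemployment rate ≈ 6.72%; labor force participation rate ≈ 66.92%.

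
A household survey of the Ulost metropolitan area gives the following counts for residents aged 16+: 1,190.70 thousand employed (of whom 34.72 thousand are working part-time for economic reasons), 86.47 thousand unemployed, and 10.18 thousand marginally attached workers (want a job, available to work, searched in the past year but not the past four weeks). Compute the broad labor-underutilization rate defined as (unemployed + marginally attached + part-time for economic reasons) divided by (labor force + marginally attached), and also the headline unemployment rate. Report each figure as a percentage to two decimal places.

Broad underutilization rate ≈ 10.20%; headline unemployment rate ≈ 6.77%.

Labor force = 1,190.70 + 86.47 = 1,277.17 thousand.
Numerator = 86.47 + 10.18 + 34.72 = 131.37 thousand.
Denominator = 1,277.17 + 10.18 = 1,287.35 thousand.
Broad rate = 131.37 / 1,287.35 = 10.20%.
Headline unemployment rate = 86.47 / 1,277.17 = 6.77%.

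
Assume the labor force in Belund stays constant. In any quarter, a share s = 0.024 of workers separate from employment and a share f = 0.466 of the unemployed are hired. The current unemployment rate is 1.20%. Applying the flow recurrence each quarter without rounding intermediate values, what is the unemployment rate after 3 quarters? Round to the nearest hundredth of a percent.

With a fixed labor force, u_{t+1} = u_t + s·(1−u_t) − f·u_t = u_t·(1−s−f) + s.
Here 1−s−f = 0.510 and s = 0.024.
u_1 = 0.012000 × 0.510 + 0.024 = 0.030120.
u_2 = 0.030120 × 0.510 + 0.024 = 0.039361.
u_3 = 0.039361 × 0.510 + 0.024 = 0.044074.

Unemployment rate after three quarters ≈ 4.41%.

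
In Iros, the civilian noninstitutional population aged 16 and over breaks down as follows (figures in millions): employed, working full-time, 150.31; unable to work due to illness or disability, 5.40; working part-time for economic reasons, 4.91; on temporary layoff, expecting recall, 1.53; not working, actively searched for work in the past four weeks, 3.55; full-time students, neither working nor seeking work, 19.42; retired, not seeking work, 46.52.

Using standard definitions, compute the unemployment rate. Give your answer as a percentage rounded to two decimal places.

Unemployment rate ≈ 3.17%.

Employed = 150.31 + 4.91 = 155.22 million (anyone who worked, including part-time for economic reasons, counts as employed).
Unemployed = 1.53 + 3.55 = 5.08 million (jobless and actively searching, or on temporary layoff).
Labor force = 155.22 + 5.08 = 160.30 million.
Unemployment rate = 5.08 / 160.30 = 3.17%.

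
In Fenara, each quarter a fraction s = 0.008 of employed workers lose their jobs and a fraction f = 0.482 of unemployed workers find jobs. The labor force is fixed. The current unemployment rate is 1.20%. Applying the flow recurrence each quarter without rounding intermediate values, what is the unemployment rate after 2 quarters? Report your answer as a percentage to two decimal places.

With a fixed labor force, u_{t+1} = u_t + s·(1−u_t) − f·u_t = u_t·(1−s−f) + s.
Here 1−s−f = 0.510 and s = 0.008.
u_1 = 0.012000 × 0.510 + 0.008 = 0.014120.
u_2 = 0.014120 × 0.510 + 0.008 = 0.015201.

Unemployment rate after two quarters ≈ 1.52%.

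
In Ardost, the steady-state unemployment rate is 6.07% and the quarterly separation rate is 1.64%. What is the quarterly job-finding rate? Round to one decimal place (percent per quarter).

Job-finding rate ≈ 25.4% per quarter.

From u* = s/(s+f): f = s·(1−u)/u.
f = 1.64 × (1 − 0.0607) / 0.0607 = 1.5405 / 0.0607 ≈ 25.4% per quarter.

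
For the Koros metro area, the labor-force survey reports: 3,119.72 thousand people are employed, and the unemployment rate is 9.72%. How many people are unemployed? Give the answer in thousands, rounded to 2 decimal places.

Let U be the number unemployed. The labor force is E + U, and U/(E+U) = 0.0972.
So U = 0.0972 × 3,119.72 / (1 − 0.0972) = 303.2368 / 0.9028 ≈ 335.88 thousand.

About 335.88 thousand are unemployed.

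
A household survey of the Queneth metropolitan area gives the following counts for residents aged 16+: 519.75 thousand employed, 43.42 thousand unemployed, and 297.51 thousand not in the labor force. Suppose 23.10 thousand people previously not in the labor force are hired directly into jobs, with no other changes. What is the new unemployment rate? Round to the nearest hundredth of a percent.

Initially, labor force = 519.75 + 43.42 = 563.17 thousand, so u = 43.42/563.17 = 7.71%.
After the change, employed and labor force both rise by 23.10; unemployed unchanged → E = 542.85, U = 43.42, labor force = 586.27 thousand.
New unemployment rate = 43.42 / 586.27 = 7.41%.

New unemployment rate ≈ 7.41%.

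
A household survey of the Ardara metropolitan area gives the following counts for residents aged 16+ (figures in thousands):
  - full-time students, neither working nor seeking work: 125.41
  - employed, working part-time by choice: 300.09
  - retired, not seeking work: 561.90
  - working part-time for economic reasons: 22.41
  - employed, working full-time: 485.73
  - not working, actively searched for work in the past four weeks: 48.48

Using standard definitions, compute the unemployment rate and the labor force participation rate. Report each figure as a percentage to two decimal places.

Unemployment rate ≈ 5.66%; labor force participation rate ≈ 55.49%.

Employed = 300.09 + 22.41 + 485.73 = 808.23 thousand (anyone who worked, including part-time for economic reasons, counts as employed).
Unemployed = 48.48 thousand.
Labor force = 808.23 + 48.48 = 856.71 thousand.
Not in labor force = 125.41 + 561.90 = 687.31 thousand (those not working and not actively searching are outside the labor force).
Civilian working-age population = 856.71 + 687.31 = 1,544.02 thousand.
Unemployment rate = 48.48 / 856.71 = 5.66%.
Labor force participation rate = 856.71 / 1,544.02 = 55.49%.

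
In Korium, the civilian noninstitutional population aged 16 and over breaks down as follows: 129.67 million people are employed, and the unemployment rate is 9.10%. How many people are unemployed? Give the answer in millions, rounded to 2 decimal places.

Let U be the number unemployed. The labor force is E + U, and U/(E+U) = 0.0910.
So U = 0.0910 × 129.67 / (1 − 0.0910) = 11.8000 / 0.9090 ≈ 12.98 million.

About 12.98 million are unemployed.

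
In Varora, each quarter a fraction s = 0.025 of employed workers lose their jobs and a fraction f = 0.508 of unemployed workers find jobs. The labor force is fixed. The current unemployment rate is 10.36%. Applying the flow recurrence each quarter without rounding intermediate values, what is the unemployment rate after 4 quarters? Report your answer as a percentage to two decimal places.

With a fixed labor force, u_{t+1} = u_t + s·(1−u_t) − f·u_t = u_t·(1−s−f) + s.
Here 1−s−f = 0.467 and s = 0.025.
u_1 = 0.103600 × 0.467 + 0.025 = 0.073381.
u_2 = 0.073381 × 0.467 + 0.025 = 0.059269.
u_3 = 0.059269 × 0.467 + 0.025 = 0.052679.
u_4 = 0.052679 × 0.467 + 0.025 = 0.049601.

Unemployment rate after four quarters ≈ 4.96%.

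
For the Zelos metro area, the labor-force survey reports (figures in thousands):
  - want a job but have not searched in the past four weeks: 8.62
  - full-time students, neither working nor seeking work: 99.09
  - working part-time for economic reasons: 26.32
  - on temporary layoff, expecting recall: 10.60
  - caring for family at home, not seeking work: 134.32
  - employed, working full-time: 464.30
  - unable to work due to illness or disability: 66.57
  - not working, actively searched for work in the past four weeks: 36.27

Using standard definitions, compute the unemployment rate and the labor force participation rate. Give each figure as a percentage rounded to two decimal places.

Unemployment rate ≈ 8.72%; labor force participation rate ≈ 63.53%.

Employed = 26.32 + 464.30 = 490.62 thousand (anyone who worked, including part-time for economic reasons, counts as employed).
Unemployed = 10.60 + 36.27 = 46.87 thousand (jobless and actively searching, or on temporary layoff).
Labor force = 490.62 + 46.87 = 537.49 thousand.
Not in labor force = 8.62 + 99.09 + 134.32 + 66.57 = 308.60 thousand (those not working and not actively searching are outside the labor force — including those who want a job but have given up searching).
Civilian working-age population = 537.49 + 308.60 = 846.09 thousand.
Unemployment rate = 46.87 / 537.49 = 8.72%.
Labor force participation rate = 537.49 / 846.09 = 63.53%.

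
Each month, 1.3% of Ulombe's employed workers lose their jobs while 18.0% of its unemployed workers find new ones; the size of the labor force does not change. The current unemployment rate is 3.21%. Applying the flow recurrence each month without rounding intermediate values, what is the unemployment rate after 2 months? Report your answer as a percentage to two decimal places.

With a fixed labor force, u_{t+1} = u_t + s·(1−u_t) − f·u_t = u_t·(1−s−f) + s.
Here 1−s−f = 0.807 and s = 0.013.
u_1 = 0.032100 × 0.807 + 0.013 = 0.038905.
u_2 = 0.038905 × 0.807 + 0.013 = 0.044396.

Unemployment rate after two months ≈ 4.44%.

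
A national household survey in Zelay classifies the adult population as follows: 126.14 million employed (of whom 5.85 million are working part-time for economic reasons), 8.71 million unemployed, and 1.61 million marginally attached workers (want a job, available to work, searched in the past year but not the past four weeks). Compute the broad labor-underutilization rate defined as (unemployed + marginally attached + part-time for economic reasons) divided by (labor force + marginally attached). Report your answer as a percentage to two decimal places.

Broad underutilization rate ≈ 11.85%.

Labor force = 126.14 + 8.71 = 134.85 million.
Numerator = 8.71 + 1.61 + 5.85 = 16.17 million.
Denominator = 134.85 + 1.61 = 136.46 million.
Broad rate = 16.17 / 136.46 = 11.85%.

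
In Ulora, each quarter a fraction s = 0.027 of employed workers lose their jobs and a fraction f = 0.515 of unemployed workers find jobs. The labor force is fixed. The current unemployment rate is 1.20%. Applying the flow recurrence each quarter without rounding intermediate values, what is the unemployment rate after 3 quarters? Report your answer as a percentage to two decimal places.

With a fixed labor force, u_{t+1} = u_t + s·(1−u_t) − f·u_t = u_t·(1−s−f) + s.
Here 1−s−f = 0.458 and s = 0.027.
u_1 = 0.012000 × 0.458 + 0.027 = 0.032496.
u_2 = 0.032496 × 0.458 + 0.027 = 0.041883.
u_3 = 0.041883 × 0.458 + 0.027 = 0.046182.

Unemployment rate after three quarters ≈ 4.62%.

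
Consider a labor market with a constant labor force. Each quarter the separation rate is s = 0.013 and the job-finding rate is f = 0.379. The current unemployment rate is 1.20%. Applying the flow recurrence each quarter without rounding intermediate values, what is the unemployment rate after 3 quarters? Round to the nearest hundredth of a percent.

Unemployment rate after three quarters ≈ 2.84%.

With a fixed labor force, u_{t+1} = u_t + s·(1−u_t) − f·u_t = u_t·(1−s−f) + s.
Here 1−s−f = 0.608 and s = 0.013.
u_1 = 0.012000 × 0.608 + 0.013 = 0.020296.
u_2 = 0.020296 × 0.608 + 0.013 = 0.025340.
u_3 = 0.025340 × 0.608 + 0.013 = 0.028407.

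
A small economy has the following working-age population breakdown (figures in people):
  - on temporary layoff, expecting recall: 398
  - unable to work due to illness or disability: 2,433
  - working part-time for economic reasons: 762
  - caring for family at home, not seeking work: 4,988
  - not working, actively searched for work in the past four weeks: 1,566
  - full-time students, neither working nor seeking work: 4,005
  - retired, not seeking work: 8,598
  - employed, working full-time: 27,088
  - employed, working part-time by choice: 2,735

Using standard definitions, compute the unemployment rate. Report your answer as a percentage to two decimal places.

Employed = 762 + 27,088 + 2,735 = 30,585 (anyone who worked, including part-time for economic reasons, counts as employed).
Unemployed = 398 + 1,566 = 1,964 (jobless and actively searching, or on temporary layoff).
Labor force = 30,585 + 1,964 = 32,549.
Unemployment rate = 1,964 / 32,549 = 6.03%.

Unemployment rate ≈ 6.03%.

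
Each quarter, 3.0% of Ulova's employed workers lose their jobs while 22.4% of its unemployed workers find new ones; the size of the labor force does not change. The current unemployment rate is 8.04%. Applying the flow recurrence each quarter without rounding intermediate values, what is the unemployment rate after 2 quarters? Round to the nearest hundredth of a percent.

Unemployment rate after two quarters ≈ 9.71%.

With a fixed labor force, u_{t+1} = u_t + s·(1−u_t) − f·u_t = u_t·(1−s−f) + s.
Here 1−s−f = 0.746 and s = 0.030.
u_1 = 0.080400 × 0.746 + 0.030 = 0.089978.
u_2 = 0.089978 × 0.746 + 0.030 = 0.097124.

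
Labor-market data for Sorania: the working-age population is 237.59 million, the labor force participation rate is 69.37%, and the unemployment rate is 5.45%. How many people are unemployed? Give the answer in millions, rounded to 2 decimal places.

Labor force = 0.6937 × 237.59 = 164.82 million.
Unemployed = 0.0545 × 164.82 ≈ 8.98 million.

About 8.98 million are unemployed.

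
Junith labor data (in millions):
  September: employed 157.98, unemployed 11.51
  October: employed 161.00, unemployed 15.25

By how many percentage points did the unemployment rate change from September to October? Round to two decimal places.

The unemployment rate changed by +1.86 percentage points.

September: labor force = 157.98 + 11.51 = 169.49; u = 11.51/169.49 = 6.79%.
October: labor force = 161.00 + 15.25 = 176.25; u = 15.25/176.25 = 8.65%.
Change = 8.65% − 6.79% = +1.86 pp.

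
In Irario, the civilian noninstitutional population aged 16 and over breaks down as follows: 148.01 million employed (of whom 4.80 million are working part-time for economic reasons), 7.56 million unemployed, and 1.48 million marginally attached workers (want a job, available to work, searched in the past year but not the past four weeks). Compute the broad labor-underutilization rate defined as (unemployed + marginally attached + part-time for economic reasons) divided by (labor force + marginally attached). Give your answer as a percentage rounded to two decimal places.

Labor force = 148.01 + 7.56 = 155.57 million.
Numerator = 7.56 + 1.48 + 4.80 = 13.84 million.
Denominator = 155.57 + 1.48 = 157.05 million.
Broad rate = 13.84 / 157.05 = 8.81%.

Broad underutilization rate ≈ 8.81%.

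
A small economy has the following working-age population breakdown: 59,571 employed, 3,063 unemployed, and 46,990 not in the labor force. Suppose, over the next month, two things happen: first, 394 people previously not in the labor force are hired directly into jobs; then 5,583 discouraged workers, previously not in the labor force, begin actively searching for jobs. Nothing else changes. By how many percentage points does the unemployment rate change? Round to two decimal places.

The unemployment rate changes by +7.71 percentage points.

Initially, labor force = 59,571 + 3,063 = 62,634, so u = 3,063/62,634 = 4.89%.
After the first change, employed and labor force both rise by 394; unemployed unchanged → E = 59,965, U = 3,063, labor force = 63,028.
After the second change, unemployed and labor force both rise by 5,583 → E = 59,965, U = 8,646, labor force = 68,611.
New unemployment rate = 8,646 / 68,611 = 12.60%.
Change = 12.60% − 4.89% = +7.71 percentage points.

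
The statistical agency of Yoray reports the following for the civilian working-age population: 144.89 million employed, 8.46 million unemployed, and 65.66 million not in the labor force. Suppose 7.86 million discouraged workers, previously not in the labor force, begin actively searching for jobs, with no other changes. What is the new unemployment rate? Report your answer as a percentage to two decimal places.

Initially, labor force = 144.89 + 8.46 = 153.35 million, so u = 8.46/153.35 = 5.52%.
After the change, unemployed and labor force both rise by 7.86 → E = 144.89, U = 16.32, labor force = 161.21 million.
New unemployment rate = 16.32 / 161.21 = 10.12%.

New unemployment rate ≈ 10.12%.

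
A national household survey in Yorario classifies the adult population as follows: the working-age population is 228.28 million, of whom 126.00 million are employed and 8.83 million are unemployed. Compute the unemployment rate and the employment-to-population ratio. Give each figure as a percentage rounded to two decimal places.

Unemployment rate ≈ 6.55%; employment-population ratio ≈ 55.20%.

Labor force = employed + unemployed = 126.00 + 8.83 = 134.83 million.
Unemployment rate = 8.83 / 134.83 = 6.55%.
Employment-population ratio = 126.00 / 228.28 = 55.20%.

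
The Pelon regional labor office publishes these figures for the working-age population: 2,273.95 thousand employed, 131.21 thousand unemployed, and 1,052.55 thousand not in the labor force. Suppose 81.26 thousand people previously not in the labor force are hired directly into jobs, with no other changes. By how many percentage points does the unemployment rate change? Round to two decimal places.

Initially, labor force = 2,273.95 + 131.21 = 2,405.16 thousand, so u = 131.21/2,405.16 = 5.46%.
After the change, employed and labor force both rise by 81.26; unemployed unchanged → E = 2,355.21, U = 131.21, labor force = 2,486.42 thousand.
New unemployment rate = 131.21 / 2,486.42 = 5.28%.
Change = 5.28% − 5.46% = −0.18 percentage points.

The unemployment rate changes by −0.18 percentage points.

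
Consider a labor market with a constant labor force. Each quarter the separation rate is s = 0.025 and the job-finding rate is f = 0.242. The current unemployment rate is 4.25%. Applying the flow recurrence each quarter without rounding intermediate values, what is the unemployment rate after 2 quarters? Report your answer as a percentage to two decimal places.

Unemployment rate after two quarters ≈ 6.62%.

With a fixed labor force, u_{t+1} = u_t + s·(1−u_t) − f·u_t = u_t·(1−s−f) + s.
Here 1−s−f = 0.733 and s = 0.025.
u_1 = 0.042500 × 0.733 + 0.025 = 0.056153.
u_2 = 0.056153 × 0.733 + 0.025 = 0.066160.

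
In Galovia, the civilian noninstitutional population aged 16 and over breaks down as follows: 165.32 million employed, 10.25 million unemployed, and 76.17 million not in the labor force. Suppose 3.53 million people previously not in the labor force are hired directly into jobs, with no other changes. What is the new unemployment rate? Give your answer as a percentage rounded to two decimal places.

New unemployment rate ≈ 5.72%.

Initially, labor force = 165.32 + 10.25 = 175.57 million, so u = 10.25/175.57 = 5.84%.
After the change, employed and labor force both rise by 3.53; unemployed unchanged → E = 168.85, U = 10.25, labor force = 179.10 million.
New unemployment rate = 10.25 / 179.10 = 5.72%.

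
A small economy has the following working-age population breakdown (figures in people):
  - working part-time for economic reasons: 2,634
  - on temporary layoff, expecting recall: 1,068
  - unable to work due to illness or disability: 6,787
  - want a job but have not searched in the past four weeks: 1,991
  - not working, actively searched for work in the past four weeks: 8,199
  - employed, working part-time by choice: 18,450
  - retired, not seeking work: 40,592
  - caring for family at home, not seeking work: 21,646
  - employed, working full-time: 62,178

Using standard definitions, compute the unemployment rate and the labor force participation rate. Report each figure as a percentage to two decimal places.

Employed = 2,634 + 18,450 + 62,178 = 83,262 (anyone who worked, including part-time for economic reasons, counts as employed).
Unemployed = 1,068 + 8,199 = 9,267 (jobless and actively searching, or on temporary layoff).
Labor force = 83,262 + 9,267 = 92,529.
Not in labor force = 6,787 + 1,991 + 40,592 + 21,646 = 71,016 (those not working and not actively searching are outside the labor force — including those who want a job but have given up searching).
Civilian working-age population = 92,529 + 71,016 = 163,545.
Unemployment rate = 9,267 / 92,529 = 10.02%.
Labor force participation rate = 92,529 / 163,545 = 56.58%.

Unemployment rate ≈ 10.02%; labor force participation rate ≈ 56.58%.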